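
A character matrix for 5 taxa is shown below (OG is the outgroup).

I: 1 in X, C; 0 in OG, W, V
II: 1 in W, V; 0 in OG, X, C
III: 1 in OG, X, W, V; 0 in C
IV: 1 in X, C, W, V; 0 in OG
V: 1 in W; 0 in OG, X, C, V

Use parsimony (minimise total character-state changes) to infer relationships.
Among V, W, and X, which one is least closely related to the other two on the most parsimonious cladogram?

X

Character polarity is set by the outgroup: the derived state is whichever differs from the outgroup's state, so for III the derived state is '0', and for the remaining characters it is '1'.
I: derived state '1' in C and X only — synapomorphy for {C, X}.
II: derived state '1' in V and W only — synapomorphy for {V, W}.
III: derived state '0' in C only — an autapomorphy, so it tells us nothing about relationships among taxa.
All ingroup taxa share the derived state '1' for IV; it defines the ingroup but does not resolve relationships within it.
V (derived state '1') is unique to W (autapomorphy; uninformative for grouping).
Most parsimonious ingroup topology: ((X,C),(W,V)).
V and W share a more recent common ancestor with each other than either does with X, so X is the least closely related of the three.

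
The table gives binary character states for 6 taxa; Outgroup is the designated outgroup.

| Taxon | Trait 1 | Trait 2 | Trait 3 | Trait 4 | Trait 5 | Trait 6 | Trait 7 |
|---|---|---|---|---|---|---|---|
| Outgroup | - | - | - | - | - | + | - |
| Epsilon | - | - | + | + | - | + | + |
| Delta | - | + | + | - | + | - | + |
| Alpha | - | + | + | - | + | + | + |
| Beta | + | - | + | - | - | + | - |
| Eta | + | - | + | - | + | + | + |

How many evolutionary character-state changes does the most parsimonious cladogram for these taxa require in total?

8

Character polarity is set by the outgroup: the derived state is whichever differs from the outgroup's state, so for Trait 6 the derived state is '-', and for the remaining characters it is '+'.
Trait 1 (state '+') occurs in Beta and Eta but conflicts with the nesting implied by the other characters — most parsimoniously interpreted as homoplasy.
Only Alpha and Delta show the derived state '+' for Trait 2, supporting them as a clade.
All ingroup taxa share the derived state '+' for Trait 3; it defines the ingroup but does not resolve relationships within it.
Trait 4 (derived state '+') is unique to Epsilon (autapomorphy; uninformative for grouping).
Trait 5 (derived state '+') is shared by Alpha, Delta, and Eta — a synapomorphy uniting that clade.
Trait 6: derived state '-' in Delta only — an autapomorphy, so it tells us nothing about relationships among taxa.
Trait 7: derived state '+' in Alpha, Delta, Epsilon, and Eta only — synapomorphy for {Alpha, Delta, Epsilon, Eta}.
Most parsimonious ingroup topology: ((Epsilon,((Delta,Alpha),Eta)),Beta).
Changes per character on this tree: Trait 1: 2; Trait 2: 1; Trait 3: 1; Trait 4: 1; Trait 5: 1; Trait 6: 1; Trait 7: 1.
Total = 8.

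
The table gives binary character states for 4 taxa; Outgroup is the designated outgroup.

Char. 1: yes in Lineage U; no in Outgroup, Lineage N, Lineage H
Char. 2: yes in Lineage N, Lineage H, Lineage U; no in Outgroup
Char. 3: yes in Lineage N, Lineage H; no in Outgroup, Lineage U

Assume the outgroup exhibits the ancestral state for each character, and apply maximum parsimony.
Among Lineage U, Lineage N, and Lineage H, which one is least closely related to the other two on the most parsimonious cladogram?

The outgroup has state 'no' for every character, so 'yes' is the derived state throughout.
Char. 1 (derived state 'yes') is unique to Lineage U (autapomorphy; uninformative for grouping).
All ingroup taxa share the derived state 'yes' for Char. 2; it defines the ingroup but does not resolve relationships within it.
Char. 3 (derived state 'yes') is shared by Lineage H and Lineage N — a synapomorphy uniting that clade.
Most parsimonious ingroup topology: ((Lineage N,Lineage H),Lineage U).
Lineage N and Lineage H share a more recent common ancestor with each other than either does with Lineage U, so Lineage U is the least closely related of the three.

Lineage U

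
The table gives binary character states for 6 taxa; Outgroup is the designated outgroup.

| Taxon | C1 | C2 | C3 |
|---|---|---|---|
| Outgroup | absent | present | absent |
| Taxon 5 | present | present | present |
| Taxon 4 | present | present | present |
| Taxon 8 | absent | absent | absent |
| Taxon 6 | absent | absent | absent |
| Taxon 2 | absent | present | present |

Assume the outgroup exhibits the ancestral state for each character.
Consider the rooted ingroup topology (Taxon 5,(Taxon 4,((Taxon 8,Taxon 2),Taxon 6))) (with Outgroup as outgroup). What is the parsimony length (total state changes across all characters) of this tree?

Map each character onto (Taxon 5,(Taxon 4,((Taxon 8,Taxon 2),Taxon 6))) (rooted by Outgroup) and count the minimum state changes it requires (Fitch parsimony):
C1: 2; C2: 2; C3: 3.
Total tree length = 7.

7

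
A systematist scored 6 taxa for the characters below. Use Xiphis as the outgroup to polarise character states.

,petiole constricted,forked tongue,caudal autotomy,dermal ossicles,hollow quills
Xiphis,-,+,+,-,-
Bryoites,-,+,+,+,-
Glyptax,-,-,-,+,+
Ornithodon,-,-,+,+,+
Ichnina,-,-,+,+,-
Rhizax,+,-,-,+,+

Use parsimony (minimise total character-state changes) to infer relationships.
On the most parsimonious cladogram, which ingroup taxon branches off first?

Character polarity is set by the outgroup: the derived state is whichever differs from the outgroup's state, so for forked tongue, caudal autotomy the derived state is '-', and for the remaining characters it is '+'.
petiole constricted (derived state '+') is unique to Rhizax (autapomorphy; uninformative for grouping).
forked tongue (derived state '-') is shared by Glyptax, Ichnina, Ornithodon, and Rhizax — a synapomorphy uniting that clade.
Only Glyptax and Rhizax show the derived state '-' for caudal autotomy, supporting them as a clade.
dermal ossicles (derived state '+') is shared by all ingroup taxa — unites the whole ingroup.
hollow quills (derived state '+') is shared by Glyptax, Ornithodon, and Rhizax — a synapomorphy uniting that clade.
Most parsimonious ingroup topology: (Bryoites,(((Glyptax,Rhizax),Ornithodon),Ichnina)).
Bryoites is sister to the clade containing all other ingroup taxa, so it is the earliest-diverging (most basal) ingroup lineage.

Bryoites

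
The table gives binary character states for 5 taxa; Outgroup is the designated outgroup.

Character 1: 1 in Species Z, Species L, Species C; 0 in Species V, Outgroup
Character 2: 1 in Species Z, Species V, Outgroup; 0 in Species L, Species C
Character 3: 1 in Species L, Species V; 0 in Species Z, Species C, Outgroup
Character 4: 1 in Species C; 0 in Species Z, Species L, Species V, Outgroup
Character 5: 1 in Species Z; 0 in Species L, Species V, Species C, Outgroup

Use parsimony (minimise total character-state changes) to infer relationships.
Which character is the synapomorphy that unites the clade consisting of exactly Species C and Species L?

Character 2

Character polarity is set by the outgroup: the derived state is whichever differs from the outgroup's state, so for Character 2 the derived state is '0', and for the remaining characters it is '1'.
Character 1: derived state '1' in Species C, Species L, and Species Z only — synapomorphy for {Species C, Species L, Species Z}.
Only Species C and Species L show the derived state '0' for Character 2, supporting them as a clade.
Character 3 (state '1') occurs in Species L and Species V but conflicts with the nesting implied by the other characters — most parsimoniously interpreted as homoplasy.
Character 4: derived state '1' in Species C only — an autapomorphy, so it tells us nothing about relationships among taxa.
Character 5: derived state '1' in Species Z only — an autapomorphy, so it tells us nothing about relationships among taxa.
Most parsimonious ingroup topology: ((Species Z,(Species L,Species C)),Species V).
The clade {Species C, Species L} is supported by Character 2: its derived state '0' occurs in exactly those taxa and in no other taxon (including the outgroup).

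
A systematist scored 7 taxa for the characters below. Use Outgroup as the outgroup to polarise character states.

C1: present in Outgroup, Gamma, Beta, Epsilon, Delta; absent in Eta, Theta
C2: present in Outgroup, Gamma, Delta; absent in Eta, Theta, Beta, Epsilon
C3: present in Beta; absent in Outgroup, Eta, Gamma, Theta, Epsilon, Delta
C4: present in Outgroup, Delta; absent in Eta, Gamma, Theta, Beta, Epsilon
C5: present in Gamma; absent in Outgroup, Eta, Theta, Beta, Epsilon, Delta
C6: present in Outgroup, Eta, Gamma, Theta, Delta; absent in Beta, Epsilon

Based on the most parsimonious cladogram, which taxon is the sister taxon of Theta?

Character polarity is set by the outgroup: the derived state is whichever differs from the outgroup's state, so for C1, C2, C4, C6 the derived state is 'absent', and for the remaining characters it is 'present'.
C1 (derived state 'absent') is shared by Eta and Theta — a synapomorphy uniting that clade.
C2: derived state 'absent' in Beta, Epsilon, Eta, and Theta only — synapomorphy for {Beta, Epsilon, Eta, Theta}.
C3: derived state 'present' in Beta only — an autapomorphy, so it tells us nothing about relationships among taxa.
C4: derived state 'absent' in Beta, Epsilon, Eta, Gamma, and Theta only — synapomorphy for {Beta, Epsilon, Eta, Gamma, Theta}.
C5 (derived state 'present') is unique to Gamma (autapomorphy; uninformative for grouping).
C6: derived state 'absent' in Beta and Epsilon only — synapomorphy for {Beta, Epsilon}.
Most parsimonious ingroup topology: ((((Eta,Theta),(Beta,Epsilon)),Gamma),Delta).
Theta and Eta form a cherry on this tree, so they are sister taxa.

Eta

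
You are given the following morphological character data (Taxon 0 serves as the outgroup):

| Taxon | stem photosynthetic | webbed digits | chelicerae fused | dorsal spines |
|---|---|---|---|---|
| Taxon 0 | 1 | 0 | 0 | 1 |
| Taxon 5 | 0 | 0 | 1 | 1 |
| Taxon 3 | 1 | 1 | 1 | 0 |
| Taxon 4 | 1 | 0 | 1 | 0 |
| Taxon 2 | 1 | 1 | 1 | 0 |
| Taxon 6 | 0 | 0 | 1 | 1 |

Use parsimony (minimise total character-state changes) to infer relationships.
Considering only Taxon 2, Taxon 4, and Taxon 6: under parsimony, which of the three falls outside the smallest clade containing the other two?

Taxon 6

Character polarity is set by the outgroup: the derived state is whichever differs from the outgroup's state, so for stem photosynthetic, dorsal spines the derived state is '0', and for the remaining characters it is '1'.
stem photosynthetic: derived state '0' in Taxon 5 and Taxon 6 only — synapomorphy for {Taxon 5, Taxon 6}.
Only Taxon 2 and Taxon 3 show the derived state '1' for webbed digits, supporting them as a clade.
chelicerae fused (derived state '1') is shared by all ingroup taxa — unites the whole ingroup.
dorsal spines (derived state '0') is shared by Taxon 2, Taxon 3, and Taxon 4 — a synapomorphy uniting that clade.
Most parsimonious ingroup topology: ((Taxon 5,Taxon 6),((Taxon 3,Taxon 2),Taxon 4)).
Taxon 4 and Taxon 2 share a more recent common ancestor with each other than either does with Taxon 6, so Taxon 6 is the least closely related of the three.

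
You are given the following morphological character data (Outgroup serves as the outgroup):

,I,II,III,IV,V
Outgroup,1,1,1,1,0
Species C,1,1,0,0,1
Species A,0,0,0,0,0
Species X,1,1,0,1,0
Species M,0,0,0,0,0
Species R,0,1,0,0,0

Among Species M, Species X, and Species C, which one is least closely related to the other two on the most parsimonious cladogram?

Species X

Character polarity is set by the outgroup: the derived state is whichever differs from the outgroup's state, so for I, II, III, IV the derived state is '0', and for the remaining characters it is '1'.
Only Species A, Species M, and Species R show the derived state '0' for I, supporting them as a clade.
Only Species A and Species M show the derived state '0' for II, supporting them as a clade.
All ingroup taxa share the derived state '0' for III; it defines the ingroup but does not resolve relationships within it.
Only Species A, Species C, Species M, and Species R show the derived state '0' for IV, supporting them as a clade.
V: derived state '1' in Species C only — an autapomorphy, so it tells us nothing about relationships among taxa.
Most parsimonious ingroup topology: ((Species C,((Species A,Species M),Species R)),Species X).
Species M and Species C share a more recent common ancestor with each other than either does with Species X, so Species X is the least closely related of the three.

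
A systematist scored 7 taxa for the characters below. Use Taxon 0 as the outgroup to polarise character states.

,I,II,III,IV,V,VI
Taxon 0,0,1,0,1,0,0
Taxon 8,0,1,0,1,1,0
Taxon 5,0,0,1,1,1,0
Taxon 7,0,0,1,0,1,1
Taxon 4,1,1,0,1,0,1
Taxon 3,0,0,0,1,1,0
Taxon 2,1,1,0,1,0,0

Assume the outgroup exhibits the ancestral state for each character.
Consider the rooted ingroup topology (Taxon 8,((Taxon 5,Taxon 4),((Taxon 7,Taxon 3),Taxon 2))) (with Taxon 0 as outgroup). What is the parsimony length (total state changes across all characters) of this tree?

12

Map each character onto (Taxon 8,((Taxon 5,Taxon 4),((Taxon 7,Taxon 3),Taxon 2))) (rooted by Taxon 0) and count the minimum state changes it requires (Fitch parsimony):
I: 2; II: 2; III: 2; IV: 1; V: 3; VI: 2.
Total tree length = 12.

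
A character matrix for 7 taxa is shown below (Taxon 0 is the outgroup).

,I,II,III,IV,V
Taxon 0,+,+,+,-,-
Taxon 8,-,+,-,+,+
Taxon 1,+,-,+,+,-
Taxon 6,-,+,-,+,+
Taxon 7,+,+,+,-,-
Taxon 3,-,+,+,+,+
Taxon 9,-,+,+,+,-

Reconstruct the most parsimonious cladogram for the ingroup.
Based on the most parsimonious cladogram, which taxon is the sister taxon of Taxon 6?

Taxon 8

Character polarity is set by the outgroup: the derived state is whichever differs from the outgroup's state, so for I, II, III the derived state is '-', and for the remaining characters it is '+'.
I (derived state '-') is shared by Taxon 3, Taxon 6, Taxon 8, and Taxon 9 — a synapomorphy uniting that clade.
II: derived state '-' in Taxon 1 only — an autapomorphy, so it tells us nothing about relationships among taxa.
Only Taxon 6 and Taxon 8 show the derived state '-' for III, supporting them as a clade.
Only Taxon 1, Taxon 3, Taxon 6, Taxon 8, and Taxon 9 show the derived state '+' for IV, supporting them as a clade.
V: derived state '+' in Taxon 3, Taxon 6, and Taxon 8 only — synapomorphy for {Taxon 3, Taxon 6, Taxon 8}.
Most parsimonious ingroup topology: (((((Taxon 8,Taxon 6),Taxon 3),Taxon 9),Taxon 1),Taxon 7).
Taxon 6 and Taxon 8 form a cherry on this tree, so they are sister taxa.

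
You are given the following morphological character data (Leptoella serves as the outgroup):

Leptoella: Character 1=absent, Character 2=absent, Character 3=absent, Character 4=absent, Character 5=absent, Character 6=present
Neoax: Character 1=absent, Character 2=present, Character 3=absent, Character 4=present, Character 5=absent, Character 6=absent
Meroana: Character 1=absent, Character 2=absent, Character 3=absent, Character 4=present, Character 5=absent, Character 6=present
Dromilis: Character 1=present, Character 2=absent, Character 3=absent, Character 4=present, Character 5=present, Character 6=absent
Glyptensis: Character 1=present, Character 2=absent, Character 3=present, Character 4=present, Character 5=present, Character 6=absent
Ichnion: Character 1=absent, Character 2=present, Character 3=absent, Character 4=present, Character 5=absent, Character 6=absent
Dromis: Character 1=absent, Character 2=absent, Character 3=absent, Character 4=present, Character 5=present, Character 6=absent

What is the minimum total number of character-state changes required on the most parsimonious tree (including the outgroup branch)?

Character polarity is set by the outgroup: the derived state is whichever differs from the outgroup's state, so for Character 6 the derived state is 'absent', and for the remaining characters it is 'present'.
Only Dromilis and Glyptensis show the derived state 'present' for Character 1, supporting them as a clade.
Only Ichnion and Neoax show the derived state 'present' for Character 2, supporting them as a clade.
Character 3 (derived state 'present') is unique to Glyptensis (autapomorphy; uninformative for grouping).
All ingroup taxa share the derived state 'present' for Character 4; it defines the ingroup but does not resolve relationships within it.
Character 5 (derived state 'present') is shared by Dromilis, Dromis, and Glyptensis — a synapomorphy uniting that clade.
Character 6: derived state 'absent' in Dromilis, Dromis, Glyptensis, Ichnion, and Neoax only — synapomorphy for {Dromilis, Dromis, Glyptensis, Ichnion, Neoax}.
Most parsimonious ingroup topology: (((Neoax,Ichnion),((Dromilis,Glyptensis),Dromis)),Meroana).
Changes per character on this tree: Character 1: 1; Character 2: 1; Character 3: 1; Character 4: 1; Character 5: 1; Character 6: 1.
Total = 6.

6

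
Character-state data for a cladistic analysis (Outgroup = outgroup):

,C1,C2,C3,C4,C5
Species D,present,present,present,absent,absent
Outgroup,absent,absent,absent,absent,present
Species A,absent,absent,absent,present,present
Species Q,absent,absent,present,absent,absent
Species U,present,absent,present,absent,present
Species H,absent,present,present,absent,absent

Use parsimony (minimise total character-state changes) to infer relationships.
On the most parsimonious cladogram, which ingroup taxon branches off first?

Species A

Character polarity is set by the outgroup: the derived state is whichever differs from the outgroup's state, so for C5 the derived state is 'absent', and for the remaining characters it is 'present'.
C1 (state 'present') occurs in Species D and Species U but conflicts with the nesting implied by the other characters — most parsimoniously interpreted as homoplasy.
C2: derived state 'present' in Species D and Species H only — synapomorphy for {Species D, Species H}.
C3 (derived state 'present') is shared by Species D, Species H, Species Q, and Species U — a synapomorphy uniting that clade.
C4 (derived state 'present') is unique to Species A (autapomorphy; uninformative for grouping).
C5 (derived state 'absent') is shared by Species D, Species H, and Species Q — a synapomorphy uniting that clade.
Most parsimonious ingroup topology: (((Species Q,(Species H,Species D)),Species U),Species A).
Species A is sister to the clade containing all other ingroup taxa, so it is the earliest-diverging (most basal) ingroup lineage.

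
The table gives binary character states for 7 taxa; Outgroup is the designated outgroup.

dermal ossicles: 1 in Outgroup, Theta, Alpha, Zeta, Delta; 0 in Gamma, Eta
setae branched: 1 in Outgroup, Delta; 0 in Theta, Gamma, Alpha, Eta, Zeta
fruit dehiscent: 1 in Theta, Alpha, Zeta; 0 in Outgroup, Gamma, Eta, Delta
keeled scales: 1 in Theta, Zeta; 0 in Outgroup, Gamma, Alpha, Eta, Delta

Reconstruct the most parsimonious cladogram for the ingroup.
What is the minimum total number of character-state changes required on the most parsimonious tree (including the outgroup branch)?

4

Character polarity is set by the outgroup: the derived state is whichever differs from the outgroup's state, so for dermal ossicles, setae branched the derived state is '0', and for the remaining characters it is '1'.
dermal ossicles (derived state '0') is shared by Eta and Gamma — a synapomorphy uniting that clade.
Only Alpha, Eta, Gamma, Theta, and Zeta show the derived state '0' for setae branched, supporting them as a clade.
fruit dehiscent: derived state '1' in Alpha, Theta, and Zeta only — synapomorphy for {Alpha, Theta, Zeta}.
keeled scales (derived state '1') is shared by Theta and Zeta — a synapomorphy uniting that clade.
Most parsimonious ingroup topology: ((((Theta,Zeta),Alpha),(Gamma,Eta)),Delta).
Changes per character on this tree: dermal ossicles: 1; setae branched: 1; fruit dehiscent: 1; keeled scales: 1.
Total = 4.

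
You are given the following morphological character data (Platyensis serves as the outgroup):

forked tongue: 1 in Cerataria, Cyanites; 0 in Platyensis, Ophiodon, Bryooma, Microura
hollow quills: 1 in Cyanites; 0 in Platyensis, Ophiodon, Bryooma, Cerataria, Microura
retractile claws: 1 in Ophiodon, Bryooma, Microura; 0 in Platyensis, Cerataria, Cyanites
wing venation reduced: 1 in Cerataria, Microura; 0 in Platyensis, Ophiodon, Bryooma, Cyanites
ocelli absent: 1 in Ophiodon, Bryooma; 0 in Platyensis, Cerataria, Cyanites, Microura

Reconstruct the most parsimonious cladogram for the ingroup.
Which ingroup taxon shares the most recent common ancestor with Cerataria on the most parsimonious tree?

Cyanites

The outgroup has state '0' for every character, so '1' is the derived state throughout.
Only Cerataria and Cyanites show the derived state '1' for forked tongue, supporting them as a clade.
hollow quills: derived state '1' in Cyanites only — an autapomorphy, so it tells us nothing about relationships among taxa.
retractile claws: derived state '1' in Bryooma, Microura, and Ophiodon only — synapomorphy for {Bryooma, Microura, Ophiodon}.
wing venation reduced groups Cerataria and Microura, which is incompatible with the clades supported by the remaining characters; treating it as convergent (homoplasy) costs fewer steps than any alternative tree.
ocelli absent (derived state '1') is shared by Bryooma and Ophiodon — a synapomorphy uniting that clade.
Most parsimonious ingroup topology: (((Ophiodon,Bryooma),Microura),(Cerataria,Cyanites)).
Cerataria and Cyanites form a cherry on this tree, so they are sister taxa.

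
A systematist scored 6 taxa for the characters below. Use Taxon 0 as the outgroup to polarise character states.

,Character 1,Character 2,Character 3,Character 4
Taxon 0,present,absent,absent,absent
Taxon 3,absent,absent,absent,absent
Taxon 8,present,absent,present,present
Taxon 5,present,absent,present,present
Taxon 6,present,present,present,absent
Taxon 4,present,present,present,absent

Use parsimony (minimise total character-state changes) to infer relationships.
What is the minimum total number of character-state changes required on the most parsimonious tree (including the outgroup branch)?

4

Character polarity is set by the outgroup: the derived state is whichever differs from the outgroup's state, so for Character 1 the derived state is 'absent', and for the remaining characters it is 'present'.
Character 1 (derived state 'absent') is unique to Taxon 3 (autapomorphy; uninformative for grouping).
Character 2 (derived state 'present') is shared by Taxon 4 and Taxon 6 — a synapomorphy uniting that clade.
Character 3 (derived state 'present') is shared by Taxon 4, Taxon 5, Taxon 6, and Taxon 8 — a synapomorphy uniting that clade.
Character 4 (derived state 'present') is shared by Taxon 5 and Taxon 8 — a synapomorphy uniting that clade.
Most parsimonious ingroup topology: (Taxon 3,((Taxon 8,Taxon 5),(Taxon 6,Taxon 4))).
Changes per character on this tree: Character 1: 1; Character 2: 1; Character 3: 1; Character 4: 1.
Total = 4.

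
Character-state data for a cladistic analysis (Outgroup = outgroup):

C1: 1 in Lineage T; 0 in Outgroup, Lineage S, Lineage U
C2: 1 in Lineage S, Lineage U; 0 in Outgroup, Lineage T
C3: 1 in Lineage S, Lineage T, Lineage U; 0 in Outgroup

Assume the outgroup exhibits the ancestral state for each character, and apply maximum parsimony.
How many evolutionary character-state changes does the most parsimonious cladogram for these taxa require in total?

3

The outgroup has state '0' for every character, so '1' is the derived state throughout.
C1: derived state '1' in Lineage T only — an autapomorphy, so it tells us nothing about relationships among taxa.
C2: derived state '1' in Lineage S and Lineage U only — synapomorphy for {Lineage S, Lineage U}.
C3 (derived state '1') is shared by all ingroup taxa — unites the whole ingroup.
Most parsimonious ingroup topology: ((Lineage S,Lineage U),Lineage T).
Changes per character on this tree: C1: 1; C2: 1; C3: 1.
Total = 3.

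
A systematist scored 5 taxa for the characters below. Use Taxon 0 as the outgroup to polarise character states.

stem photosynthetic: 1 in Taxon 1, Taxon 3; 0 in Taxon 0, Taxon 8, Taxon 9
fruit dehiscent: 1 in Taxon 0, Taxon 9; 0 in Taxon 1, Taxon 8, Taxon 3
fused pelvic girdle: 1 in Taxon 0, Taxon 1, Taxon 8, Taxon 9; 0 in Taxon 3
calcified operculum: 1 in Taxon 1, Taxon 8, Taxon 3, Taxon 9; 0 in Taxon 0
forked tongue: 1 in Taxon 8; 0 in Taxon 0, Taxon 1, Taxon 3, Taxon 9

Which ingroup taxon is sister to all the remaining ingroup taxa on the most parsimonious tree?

Taxon 9

Character polarity is set by the outgroup: the derived state is whichever differs from the outgroup's state, so for fruit dehiscent, fused pelvic girdle the derived state is '0', and for the remaining characters it is '1'.
stem photosynthetic (derived state '1') is shared by Taxon 1 and Taxon 3 — a synapomorphy uniting that clade.
fruit dehiscent (derived state '0') is shared by Taxon 1, Taxon 3, and Taxon 8 — a synapomorphy uniting that clade.
fused pelvic girdle: derived state '0' in Taxon 3 only — an autapomorphy, so it tells us nothing about relationships among taxa.
All ingroup taxa share the derived state '1' for calcified operculum; it defines the ingroup but does not resolve relationships within it.
forked tongue (derived state '1') is unique to Taxon 8 (autapomorphy; uninformative for grouping).
Most parsimonious ingroup topology: (((Taxon 1,Taxon 3),Taxon 8),Taxon 9).
Taxon 9 is sister to the clade containing all other ingroup taxa, so it is the earliest-diverging (most basal) ingroup lineage.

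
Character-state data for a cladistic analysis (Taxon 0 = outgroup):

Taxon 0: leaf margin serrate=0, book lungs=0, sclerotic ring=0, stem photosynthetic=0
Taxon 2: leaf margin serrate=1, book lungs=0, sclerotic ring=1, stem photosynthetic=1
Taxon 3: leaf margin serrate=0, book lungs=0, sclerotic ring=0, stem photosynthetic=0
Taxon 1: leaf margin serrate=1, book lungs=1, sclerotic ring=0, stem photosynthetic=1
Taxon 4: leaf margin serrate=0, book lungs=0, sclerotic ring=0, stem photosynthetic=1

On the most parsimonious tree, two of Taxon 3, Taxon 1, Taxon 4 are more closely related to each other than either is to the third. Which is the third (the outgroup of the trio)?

Taxon 3

The outgroup has state '0' for every character, so '1' is the derived state throughout.
Only Taxon 1 and Taxon 2 show the derived state '1' for leaf margin serrate, supporting them as a clade.
book lungs (derived state '1') is unique to Taxon 1 (autapomorphy; uninformative for grouping).
sclerotic ring (derived state '1') is unique to Taxon 2 (autapomorphy; uninformative for grouping).
stem photosynthetic (derived state '1') is shared by Taxon 1, Taxon 2, and Taxon 4 — a synapomorphy uniting that clade.
Most parsimonious ingroup topology: (((Taxon 2,Taxon 1),Taxon 4),Taxon 3).
Taxon 1 and Taxon 4 share a more recent common ancestor with each other than either does with Taxon 3, so Taxon 3 is the least closely related of the three.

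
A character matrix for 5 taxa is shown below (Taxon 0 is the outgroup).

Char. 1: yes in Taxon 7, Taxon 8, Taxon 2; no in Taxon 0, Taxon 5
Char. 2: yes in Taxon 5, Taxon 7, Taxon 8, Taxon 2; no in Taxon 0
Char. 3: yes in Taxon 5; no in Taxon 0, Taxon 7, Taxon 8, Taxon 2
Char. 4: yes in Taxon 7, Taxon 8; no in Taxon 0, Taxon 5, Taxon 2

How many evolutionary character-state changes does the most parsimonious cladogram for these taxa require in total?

The outgroup has state 'no' for every character, so 'yes' is the derived state throughout.
Char. 1 (derived state 'yes') is shared by Taxon 2, Taxon 7, and Taxon 8 — a synapomorphy uniting that clade.
All ingroup taxa share the derived state 'yes' for Char. 2; it defines the ingroup but does not resolve relationships within it.
Char. 3: derived state 'yes' in Taxon 5 only — an autapomorphy, so it tells us nothing about relationships among taxa.
Char. 4 (derived state 'yes') is shared by Taxon 7 and Taxon 8 — a synapomorphy uniting that clade.
Most parsimonious ingroup topology: (Taxon 5,((Taxon 7,Taxon 8),Taxon 2)).
Changes per character on this tree: Char. 1: 1; Char. 2: 1; Char. 3: 1; Char. 4: 1.
Total = 4.

4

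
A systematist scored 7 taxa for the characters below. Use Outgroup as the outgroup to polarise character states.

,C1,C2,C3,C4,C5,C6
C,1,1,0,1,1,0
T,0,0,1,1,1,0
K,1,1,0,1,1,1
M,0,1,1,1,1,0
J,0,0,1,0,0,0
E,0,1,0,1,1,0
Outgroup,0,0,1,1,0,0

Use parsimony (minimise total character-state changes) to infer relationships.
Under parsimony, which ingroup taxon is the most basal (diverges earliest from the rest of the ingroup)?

Character polarity is set by the outgroup: the derived state is whichever differs from the outgroup's state, so for C3, C4 the derived state is '0', and for the remaining characters it is '1'.
C1 (derived state '1') is shared by C and K — a synapomorphy uniting that clade.
C2 (derived state '1') is shared by C, E, K, and M — a synapomorphy uniting that clade.
C3: derived state '0' in C, E, and K only — synapomorphy for {C, E, K}.
C4: derived state '0' in J only — an autapomorphy, so it tells us nothing about relationships among taxa.
C5 (derived state '1') is shared by C, E, K, M, and T — a synapomorphy uniting that clade.
C6: derived state '1' in K only — an autapomorphy, so it tells us nothing about relationships among taxa.
Most parsimonious ingroup topology: ((T,(((K,C),E),M)),J).
J is sister to the clade containing all other ingroup taxa, so it is the earliest-diverging (most basal) ingroup lineage.

J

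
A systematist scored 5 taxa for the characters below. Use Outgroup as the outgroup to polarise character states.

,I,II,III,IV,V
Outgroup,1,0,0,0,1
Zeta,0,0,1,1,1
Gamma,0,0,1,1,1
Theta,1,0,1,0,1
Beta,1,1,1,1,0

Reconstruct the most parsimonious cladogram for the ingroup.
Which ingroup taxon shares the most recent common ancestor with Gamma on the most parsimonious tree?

Zeta

Character polarity is set by the outgroup: the derived state is whichever differs from the outgroup's state, so for I, V the derived state is '0', and for the remaining characters it is '1'.
I: derived state '0' in Gamma and Zeta only — synapomorphy for {Gamma, Zeta}.
II (derived state '1') is unique to Beta (autapomorphy; uninformative for grouping).
All ingroup taxa share the derived state '1' for III; it defines the ingroup but does not resolve relationships within it.
IV: derived state '1' in Beta, Gamma, and Zeta only — synapomorphy for {Beta, Gamma, Zeta}.
V (derived state '0') is unique to Beta (autapomorphy; uninformative for grouping).
Most parsimonious ingroup topology: (((Zeta,Gamma),Beta),Theta).
Gamma and Zeta form a cherry on this tree, so they are sister taxa.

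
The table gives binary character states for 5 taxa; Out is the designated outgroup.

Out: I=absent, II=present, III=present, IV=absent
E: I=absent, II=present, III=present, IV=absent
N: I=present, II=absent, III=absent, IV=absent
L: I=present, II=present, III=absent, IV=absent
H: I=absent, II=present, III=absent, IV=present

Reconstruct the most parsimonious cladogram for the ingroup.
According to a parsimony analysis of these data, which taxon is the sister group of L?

N

Character polarity is set by the outgroup: the derived state is whichever differs from the outgroup's state, so for II, III the derived state is 'absent', and for the remaining characters it is 'present'.
I (derived state 'present') is shared by L and N — a synapomorphy uniting that clade.
II: derived state 'absent' in N only — an autapomorphy, so it tells us nothing about relationships among taxa.
III: derived state 'absent' in H, L, and N only — synapomorphy for {H, L, N}.
IV (derived state 'present') is unique to H (autapomorphy; uninformative for grouping).
Most parsimonious ingroup topology: (E,((N,L),H)).
L and N form a cherry on this tree, so they are sister taxa.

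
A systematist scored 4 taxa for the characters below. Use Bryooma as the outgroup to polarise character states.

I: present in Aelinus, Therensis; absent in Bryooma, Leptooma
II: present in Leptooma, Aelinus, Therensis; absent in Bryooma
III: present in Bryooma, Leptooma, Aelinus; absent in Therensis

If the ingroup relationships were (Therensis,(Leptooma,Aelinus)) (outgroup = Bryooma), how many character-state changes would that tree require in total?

Map each character onto (Therensis,(Leptooma,Aelinus)) (rooted by Bryooma) and count the minimum state changes it requires (Fitch parsimony):
I: 2; II: 1; III: 1.
Total tree length = 4.

4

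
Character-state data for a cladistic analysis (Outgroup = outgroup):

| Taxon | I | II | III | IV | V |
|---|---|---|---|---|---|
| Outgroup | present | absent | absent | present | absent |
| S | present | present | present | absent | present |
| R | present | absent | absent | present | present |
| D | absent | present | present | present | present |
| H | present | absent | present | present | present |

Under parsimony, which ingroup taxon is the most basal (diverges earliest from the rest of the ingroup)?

Character polarity is set by the outgroup: the derived state is whichever differs from the outgroup's state, so for I, IV the derived state is 'absent', and for the remaining characters it is 'present'.
I (derived state 'absent') is unique to D (autapomorphy; uninformative for grouping).
Only D and S show the derived state 'present' for II, supporting them as a clade.
Only D, H, and S show the derived state 'present' for III, supporting them as a clade.
IV: derived state 'absent' in S only — an autapomorphy, so it tells us nothing about relationships among taxa.
All ingroup taxa share the derived state 'present' for V; it defines the ingroup but does not resolve relationships within it.
Most parsimonious ingroup topology: (((S,D),H),R).
R is sister to the clade containing all other ingroup taxa, so it is the earliest-diverging (most basal) ingroup lineage.

R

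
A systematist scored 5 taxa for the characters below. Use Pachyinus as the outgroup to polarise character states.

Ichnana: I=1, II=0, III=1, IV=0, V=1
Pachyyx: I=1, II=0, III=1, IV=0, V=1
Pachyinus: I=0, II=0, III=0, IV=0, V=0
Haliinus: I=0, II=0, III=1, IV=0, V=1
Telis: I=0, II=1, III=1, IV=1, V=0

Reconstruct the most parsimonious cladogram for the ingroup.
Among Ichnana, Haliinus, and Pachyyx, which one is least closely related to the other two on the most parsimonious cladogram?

Haliinus

The outgroup has state '0' for every character, so '1' is the derived state throughout.
Only Ichnana and Pachyyx show the derived state '1' for I, supporting them as a clade.
II (derived state '1') is unique to Telis (autapomorphy; uninformative for grouping).
III (derived state '1') is shared by all ingroup taxa — unites the whole ingroup.
IV (derived state '1') is unique to Telis (autapomorphy; uninformative for grouping).
V (derived state '1') is shared by Haliinus, Ichnana, and Pachyyx — a synapomorphy uniting that clade.
Most parsimonious ingroup topology: (Telis,(Haliinus,(Ichnana,Pachyyx))).
Pachyyx and Ichnana share a more recent common ancestor with each other than either does with Haliinus, so Haliinus is the least closely related of the three.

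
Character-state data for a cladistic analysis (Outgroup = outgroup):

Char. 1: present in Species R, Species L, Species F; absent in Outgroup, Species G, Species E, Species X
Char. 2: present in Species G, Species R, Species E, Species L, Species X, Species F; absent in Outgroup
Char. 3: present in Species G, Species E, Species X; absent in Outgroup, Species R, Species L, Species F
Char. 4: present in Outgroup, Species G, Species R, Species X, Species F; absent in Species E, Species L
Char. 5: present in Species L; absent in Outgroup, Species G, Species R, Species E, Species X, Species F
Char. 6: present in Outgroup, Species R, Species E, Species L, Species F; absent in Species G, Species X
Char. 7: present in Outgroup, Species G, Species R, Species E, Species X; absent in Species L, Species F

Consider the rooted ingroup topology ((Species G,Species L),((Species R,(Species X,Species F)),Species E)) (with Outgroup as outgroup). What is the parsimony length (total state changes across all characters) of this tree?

14

Map each character onto ((Species G,Species L),((Species R,(Species X,Species F)),Species E)) (rooted by Outgroup) and count the minimum state changes it requires (Fitch parsimony):
Char. 1: 3; Char. 2: 1; Char. 3: 3; Char. 4: 2; Char. 5: 1; Char. 6: 2; Char. 7: 2.
Total tree length = 14.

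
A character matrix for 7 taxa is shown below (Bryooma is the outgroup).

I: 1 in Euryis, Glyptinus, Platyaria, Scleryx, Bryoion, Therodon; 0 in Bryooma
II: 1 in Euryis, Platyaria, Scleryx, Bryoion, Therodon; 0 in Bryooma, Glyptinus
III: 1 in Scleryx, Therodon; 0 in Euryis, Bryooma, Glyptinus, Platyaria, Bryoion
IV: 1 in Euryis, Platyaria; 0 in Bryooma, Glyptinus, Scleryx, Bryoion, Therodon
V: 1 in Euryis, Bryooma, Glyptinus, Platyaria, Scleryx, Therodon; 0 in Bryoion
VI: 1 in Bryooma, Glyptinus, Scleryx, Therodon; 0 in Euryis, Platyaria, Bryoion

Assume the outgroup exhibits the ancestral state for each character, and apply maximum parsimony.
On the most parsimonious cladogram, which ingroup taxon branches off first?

Character polarity is set by the outgroup: the derived state is whichever differs from the outgroup's state, so for V, VI the derived state is '0', and for the remaining characters it is '1'.
All ingroup taxa share the derived state '1' for I; it defines the ingroup but does not resolve relationships within it.
Only Bryoion, Euryis, Platyaria, Scleryx, and Therodon show the derived state '1' for II, supporting them as a clade.
III: derived state '1' in Scleryx and Therodon only — synapomorphy for {Scleryx, Therodon}.
IV (derived state '1') is shared by Euryis and Platyaria — a synapomorphy uniting that clade.
V (derived state '0') is unique to Bryoion (autapomorphy; uninformative for grouping).
VI: derived state '0' in Bryoion, Euryis, and Platyaria only — synapomorphy for {Bryoion, Euryis, Platyaria}.
Most parsimonious ingroup topology: (((Scleryx,Therodon),(Bryoion,(Platyaria,Euryis))),Glyptinus).
Glyptinus is sister to the clade containing all other ingroup taxa, so it is the earliest-diverging (most basal) ingroup lineage.

Glyptinus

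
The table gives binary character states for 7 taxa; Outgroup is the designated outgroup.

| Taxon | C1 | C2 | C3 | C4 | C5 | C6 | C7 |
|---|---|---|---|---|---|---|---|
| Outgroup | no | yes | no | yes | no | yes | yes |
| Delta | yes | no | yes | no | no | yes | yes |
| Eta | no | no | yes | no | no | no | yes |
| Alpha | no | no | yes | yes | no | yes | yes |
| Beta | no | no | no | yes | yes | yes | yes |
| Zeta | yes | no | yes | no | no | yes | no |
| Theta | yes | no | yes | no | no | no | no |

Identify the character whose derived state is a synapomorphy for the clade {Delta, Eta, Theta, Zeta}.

C4

Character polarity is set by the outgroup: the derived state is whichever differs from the outgroup's state, so for C2, C4, C6, C7 the derived state is 'no', and for the remaining characters it is 'yes'.
Only Delta, Theta, and Zeta show the derived state 'yes' for C1, supporting them as a clade.
C2 (derived state 'no') is shared by all ingroup taxa — unites the whole ingroup.
C3 (derived state 'yes') is shared by Alpha, Delta, Eta, Theta, and Zeta — a synapomorphy uniting that clade.
C4: derived state 'no' in Delta, Eta, Theta, and Zeta only — synapomorphy for {Delta, Eta, Theta, Zeta}.
C5 (derived state 'yes') is unique to Beta (autapomorphy; uninformative for grouping).
C6 (state 'no') occurs in Eta and Theta but conflicts with the nesting implied by the other characters — most parsimoniously interpreted as homoplasy.
C7: derived state 'no' in Theta and Zeta only — synapomorphy for {Theta, Zeta}.
Most parsimonious ingroup topology: ((((Delta,(Zeta,Theta)),Eta),Alpha),Beta).
The clade {Delta, Eta, Theta, Zeta} is supported by C4: its derived state 'no' occurs in exactly those taxa and in no other taxon (including the outgroup).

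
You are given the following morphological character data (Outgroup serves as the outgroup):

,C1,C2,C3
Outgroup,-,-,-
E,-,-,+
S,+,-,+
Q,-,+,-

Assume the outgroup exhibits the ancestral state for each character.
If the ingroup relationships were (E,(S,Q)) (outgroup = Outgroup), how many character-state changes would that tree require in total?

4

Map each character onto (E,(S,Q)) (rooted by Outgroup) and count the minimum state changes it requires (Fitch parsimony):
C1: 1; C2: 1; C3: 2.
Total tree length = 4.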